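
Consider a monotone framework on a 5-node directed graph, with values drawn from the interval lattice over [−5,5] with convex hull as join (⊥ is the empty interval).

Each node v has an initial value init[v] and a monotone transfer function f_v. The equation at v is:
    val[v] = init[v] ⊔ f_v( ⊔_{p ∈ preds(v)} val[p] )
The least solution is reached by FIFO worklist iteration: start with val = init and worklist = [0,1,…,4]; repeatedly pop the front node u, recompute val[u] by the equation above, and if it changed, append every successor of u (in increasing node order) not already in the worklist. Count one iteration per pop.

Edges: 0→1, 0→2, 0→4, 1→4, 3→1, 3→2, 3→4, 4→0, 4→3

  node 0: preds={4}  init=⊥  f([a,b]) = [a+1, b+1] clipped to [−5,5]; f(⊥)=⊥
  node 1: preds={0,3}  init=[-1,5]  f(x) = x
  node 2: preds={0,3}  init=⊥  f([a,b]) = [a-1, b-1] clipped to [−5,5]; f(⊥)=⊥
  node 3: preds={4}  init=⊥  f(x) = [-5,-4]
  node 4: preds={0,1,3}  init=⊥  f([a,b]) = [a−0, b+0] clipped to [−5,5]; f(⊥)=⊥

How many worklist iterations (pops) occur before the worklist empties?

12

Iteration log — 12 steps:
  step 1. node 0  ⊔preds=⊥  new=⊥  stable
  step 2. node 1  ⊔preds=⊥  new=[-1,5]  stable
  step 3. node 2  ⊔preds=⊥  new=⊥  stable
  step 4. node 3  ⊔preds=⊥  new=[-5,-4]  old=⊥  +wl: 1,2
  step 5. node 4  ⊔preds=[-5,5]  new=[-5,5]  old=⊥  +wl: 0,3
  step 6. node 1  ⊔preds=[-5,-4]  new=[-5,5]  old=[-1,5]  +wl: 4
  step 7. node 2  ⊔preds=[-5,-4]  new=[-5,-5]  old=⊥  +wl: 
  step 8. node 0  ⊔preds=[-5,5]  new=[-4,5]  old=⊥  +wl: 1,2
  step 9. node 3  ⊔preds=[-5,5]  new=[-5,-4]  stable
  step 10. node 4  ⊔preds=[-5,5]  new=[-5,5]  stable
  step 11. node 1  ⊔preds=[-5,5]  new=[-5,5]  stable
  step 12. node 2  ⊔preds=[-5,5]  new=[-5,4]  old=[-5,-5]  +wl: 

Least fixpoint reached:
  node 0: [-4,5]
  node 1: [-5,5]
  node 2: [-5,4]
  node 3: [-5,-4]
  node 4: [-5,5]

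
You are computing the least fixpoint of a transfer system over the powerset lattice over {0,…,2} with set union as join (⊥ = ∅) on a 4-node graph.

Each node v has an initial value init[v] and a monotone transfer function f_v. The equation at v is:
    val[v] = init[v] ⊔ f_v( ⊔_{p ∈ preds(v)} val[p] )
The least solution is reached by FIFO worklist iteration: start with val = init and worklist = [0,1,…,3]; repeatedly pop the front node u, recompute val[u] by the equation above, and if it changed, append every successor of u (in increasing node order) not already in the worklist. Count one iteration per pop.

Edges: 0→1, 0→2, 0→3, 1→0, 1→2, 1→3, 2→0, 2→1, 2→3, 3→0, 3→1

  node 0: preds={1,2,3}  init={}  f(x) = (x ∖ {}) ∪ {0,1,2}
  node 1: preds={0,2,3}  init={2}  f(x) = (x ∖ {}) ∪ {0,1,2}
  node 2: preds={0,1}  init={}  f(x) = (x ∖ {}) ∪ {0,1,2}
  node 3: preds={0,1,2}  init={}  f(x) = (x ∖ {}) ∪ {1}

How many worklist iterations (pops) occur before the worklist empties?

6

Iteration log — 6 steps:
  step 1. node 0  ⊔preds={2}  new={0,1,2}  old={}  +wl: 
  step 2. node 1  ⊔preds={0,1,2}  new={0,1,2}  old={2}  +wl: 0
  step 3. node 2  ⊔preds={0,1,2}  new={0,1,2}  old={}  +wl: 1
  step 4. node 3  ⊔preds={0,1,2}  new={0,1,2}  old={}  +wl: 
  step 5. node 0  ⊔preds={0,1,2}  new={0,1,2}  stable
  step 6. node 1  ⊔preds={0,1,2}  new={0,1,2}  stable

Least fixpoint reached:
  node 0: {0,1,2}
  node 1: {0,1,2}
  node 2: {0,1,2}
  node 3: {0,1,2}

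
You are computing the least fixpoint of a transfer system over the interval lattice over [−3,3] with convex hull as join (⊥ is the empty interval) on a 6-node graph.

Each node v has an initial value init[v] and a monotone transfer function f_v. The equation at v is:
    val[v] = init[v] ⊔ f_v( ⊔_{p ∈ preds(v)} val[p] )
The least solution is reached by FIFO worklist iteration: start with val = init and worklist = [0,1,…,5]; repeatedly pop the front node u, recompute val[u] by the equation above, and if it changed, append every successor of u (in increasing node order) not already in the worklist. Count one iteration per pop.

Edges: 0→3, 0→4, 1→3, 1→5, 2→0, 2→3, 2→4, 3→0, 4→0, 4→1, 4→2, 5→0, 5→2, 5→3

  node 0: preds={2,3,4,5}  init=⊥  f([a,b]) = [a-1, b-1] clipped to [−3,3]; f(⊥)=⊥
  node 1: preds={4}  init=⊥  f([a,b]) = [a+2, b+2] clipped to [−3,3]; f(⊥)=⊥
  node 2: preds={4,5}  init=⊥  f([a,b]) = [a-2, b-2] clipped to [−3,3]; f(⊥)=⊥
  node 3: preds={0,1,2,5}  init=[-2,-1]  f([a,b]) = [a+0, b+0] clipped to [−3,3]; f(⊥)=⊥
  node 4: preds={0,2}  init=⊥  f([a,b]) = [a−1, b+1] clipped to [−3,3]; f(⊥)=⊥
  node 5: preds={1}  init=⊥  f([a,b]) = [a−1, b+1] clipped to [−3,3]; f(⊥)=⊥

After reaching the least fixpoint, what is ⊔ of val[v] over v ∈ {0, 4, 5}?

[-3,3]

Trace (27 dequeues):
  [1] u=0 | in [-2,-1] | out [-3,-2] | prev ⊥ | push {}
  [2] u=1 | in ⊥ | out ⊥ | ==
  [3] u=2 | in ⊥ | out ⊥ | ==
  [4] u=3 | in [-3,-2] | out [-3,-1] | prev [-2,-1] | push {0}
  [5] u=4 | in [-3,-2] | out [-3,-1] | prev ⊥ | push {1,2}
  [6] u=5 | in ⊥ | out ⊥ | ==
  [7] u=0 | in [-3,-1] | out [-3,-2] | ==
  [8] u=1 | in [-3,-1] | out [-1,1] | prev ⊥ | push {3,5}
  [9] u=2 | in [-3,-1] | out [-3,-3] | prev ⊥ | push {0,4}
  [10] u=3 | in [-3,1] | out [-3,1] | prev [-3,-1] | push {}
  [11] u=5 | in [-1,1] | out [-2,2] | prev ⊥ | push {2,3}
  [12] u=0 | in [-3,2] | out [-3,1] | prev [-3,-2] | push {}
  [13] u=4 | in [-3,1] | out [-3,2] | prev [-3,-1] | push {0,1}
  [14] u=2 | in [-3,2] | out [-3,0] | prev [-3,-3] | push {4}
  [15] u=3 | in [-3,2] | out [-3,2] | prev [-3,1] | push {}
  [16] u=0 | in [-3,2] | out [-3,1] | ==
  [17] u=1 | in [-3,2] | out [-1,3] | prev [-1,1] | push {3,5}
  [18] u=4 | in [-3,1] | out [-3,2] | ==
  [19] u=3 | in [-3,3] | out [-3,3] | prev [-3,2] | push {0}
  [20] u=5 | in [-1,3] | out [-2,3] | prev [-2,2] | push {2,3}
  [21] u=0 | in [-3,3] | out [-3,2] | prev [-3,1] | push {4}
  [22] u=2 | in [-3,3] | out [-3,1] | prev [-3,0] | push {0}
  [23] u=3 | in [-3,3] | out [-3,3] | ==
  [24] u=4 | in [-3,2] | out [-3,3] | prev [-3,2] | push {1,2}
  [25] u=0 | in [-3,3] | out [-3,2] | ==
  [26] u=1 | in [-3,3] | out [-1,3] | ==
  [27] u=2 | in [-3,3] | out [-3,1] | ==

Converged values:
  [0] [-3,2]
  [1] [-1,3]
  [2] [-3,1]
  [3] [-3,3]
  [4] [-3,3]
  [5] [-2,3]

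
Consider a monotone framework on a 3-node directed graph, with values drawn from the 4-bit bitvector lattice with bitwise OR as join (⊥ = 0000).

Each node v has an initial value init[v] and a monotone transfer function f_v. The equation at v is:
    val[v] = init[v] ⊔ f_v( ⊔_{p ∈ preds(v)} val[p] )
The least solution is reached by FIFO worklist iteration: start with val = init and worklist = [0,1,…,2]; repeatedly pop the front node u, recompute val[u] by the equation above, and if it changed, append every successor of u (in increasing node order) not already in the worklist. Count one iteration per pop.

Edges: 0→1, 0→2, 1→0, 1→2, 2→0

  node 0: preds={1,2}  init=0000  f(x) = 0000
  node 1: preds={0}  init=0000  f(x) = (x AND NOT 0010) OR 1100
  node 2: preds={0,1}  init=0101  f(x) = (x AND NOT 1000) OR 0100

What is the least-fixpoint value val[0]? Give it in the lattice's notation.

Trace (4 dequeues):
  [1] u=0 | in 0101 | out 0000 | ==
  [2] u=1 | in 0000 | out 1100 | prev 0000 | push {0}
  [3] u=2 | in 1100 | out 0101 | ==
  [4] u=0 | in 1101 | out 0000 | ==

Converged values:
  [0] 0000
  [1] 1100
  [2] 0101

0000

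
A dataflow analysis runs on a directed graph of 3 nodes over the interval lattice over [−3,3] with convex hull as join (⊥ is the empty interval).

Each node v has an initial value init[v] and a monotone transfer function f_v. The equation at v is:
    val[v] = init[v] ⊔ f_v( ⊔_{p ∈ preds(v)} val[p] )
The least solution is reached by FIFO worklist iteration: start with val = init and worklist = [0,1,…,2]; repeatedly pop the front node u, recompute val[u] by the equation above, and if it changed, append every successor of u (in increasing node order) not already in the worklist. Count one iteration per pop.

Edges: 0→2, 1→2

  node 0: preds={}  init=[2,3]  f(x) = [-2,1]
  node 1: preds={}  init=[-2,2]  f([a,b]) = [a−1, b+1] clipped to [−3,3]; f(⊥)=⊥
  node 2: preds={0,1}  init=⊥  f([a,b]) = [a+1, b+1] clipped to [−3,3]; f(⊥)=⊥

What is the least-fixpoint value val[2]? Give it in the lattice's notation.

[-1,3]

Worklist (3 pops):
  #1 pop 0: in=⊥ → [-2,3] (was [2,3]); enqueue []
  #2 pop 1: in=⊥ → [-2,2] (no change)
  #3 pop 2: in=[-2,3] → [-1,3] (was ⊥); enqueue []

Fixpoint:
  val[0] = [-2,3]
  val[1] = [-2,2]
  val[2] = [-1,3]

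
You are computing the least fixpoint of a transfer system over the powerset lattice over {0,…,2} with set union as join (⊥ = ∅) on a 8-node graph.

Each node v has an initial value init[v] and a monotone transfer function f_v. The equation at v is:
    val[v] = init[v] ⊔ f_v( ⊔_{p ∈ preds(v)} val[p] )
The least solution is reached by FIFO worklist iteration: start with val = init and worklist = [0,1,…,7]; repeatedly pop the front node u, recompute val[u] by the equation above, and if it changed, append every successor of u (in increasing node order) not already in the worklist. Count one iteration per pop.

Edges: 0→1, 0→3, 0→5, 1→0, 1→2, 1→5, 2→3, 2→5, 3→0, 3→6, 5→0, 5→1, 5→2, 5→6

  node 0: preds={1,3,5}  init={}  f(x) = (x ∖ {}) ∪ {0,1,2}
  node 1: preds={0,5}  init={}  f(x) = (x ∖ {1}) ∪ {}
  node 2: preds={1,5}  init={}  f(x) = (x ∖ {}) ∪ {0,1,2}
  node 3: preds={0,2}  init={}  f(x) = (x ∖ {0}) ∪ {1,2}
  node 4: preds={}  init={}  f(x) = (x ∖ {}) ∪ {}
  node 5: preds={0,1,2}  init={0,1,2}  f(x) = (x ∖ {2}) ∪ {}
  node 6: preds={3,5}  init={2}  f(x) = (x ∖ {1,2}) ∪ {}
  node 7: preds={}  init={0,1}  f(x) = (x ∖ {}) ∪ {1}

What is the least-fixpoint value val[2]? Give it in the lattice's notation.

{0,1,2}

Worklist (9 pops):
  #1 pop 0: in={0,1,2} → {0,1,2} (was {}); enqueue []
  #2 pop 1: in={0,1,2} → {0,2} (was {}); enqueue [0]
  #3 pop 2: in={0,1,2} → {0,1,2} (was {}); enqueue []
  #4 pop 3: in={0,1,2} → {1,2} (was {}); enqueue []
  #5 pop 4: in={} → {} (no change)
  #6 pop 5: in={0,1,2} → {0,1,2} (no change)
  #7 pop 6: in={0,1,2} → {0,2} (was {2}); enqueue []
  #8 pop 7: in={} → {0,1} (no change)
  #9 pop 0: in={0,1,2} → {0,1,2} (no change)

Fixpoint:
  val[0] = {0,1,2}
  val[1] = {0,2}
  val[2] = {0,1,2}
  val[3] = {1,2}
  val[4] = {}
  val[5] = {0,1,2}
  val[6] = {0,2}
  val[7] = {0,1}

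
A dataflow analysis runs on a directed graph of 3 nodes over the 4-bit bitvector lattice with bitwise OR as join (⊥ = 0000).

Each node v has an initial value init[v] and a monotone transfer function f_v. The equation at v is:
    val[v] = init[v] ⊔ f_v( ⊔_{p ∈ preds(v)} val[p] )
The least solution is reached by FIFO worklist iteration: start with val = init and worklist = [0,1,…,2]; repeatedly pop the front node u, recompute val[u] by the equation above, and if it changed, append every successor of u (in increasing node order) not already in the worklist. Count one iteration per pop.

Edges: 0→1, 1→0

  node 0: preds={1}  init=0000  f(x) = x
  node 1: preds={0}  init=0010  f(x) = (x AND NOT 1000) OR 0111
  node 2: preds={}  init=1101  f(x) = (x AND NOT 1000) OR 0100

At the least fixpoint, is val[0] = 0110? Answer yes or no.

no

Iteration log — 5 steps:
  step 1. node 0  ⊔preds=0010  new=0010  old=0000  +wl: 
  step 2. node 1  ⊔preds=0010  new=0111  old=0010  +wl: 0
  step 3. node 2  ⊔preds=0000  new=1101  stable
  step 4. node 0  ⊔preds=0111  new=0111  old=0010  +wl: 1
  step 5. node 1  ⊔preds=0111  new=0111  stable

Least fixpoint reached:
  node 0: 0111
  node 1: 0111
  node 2: 1101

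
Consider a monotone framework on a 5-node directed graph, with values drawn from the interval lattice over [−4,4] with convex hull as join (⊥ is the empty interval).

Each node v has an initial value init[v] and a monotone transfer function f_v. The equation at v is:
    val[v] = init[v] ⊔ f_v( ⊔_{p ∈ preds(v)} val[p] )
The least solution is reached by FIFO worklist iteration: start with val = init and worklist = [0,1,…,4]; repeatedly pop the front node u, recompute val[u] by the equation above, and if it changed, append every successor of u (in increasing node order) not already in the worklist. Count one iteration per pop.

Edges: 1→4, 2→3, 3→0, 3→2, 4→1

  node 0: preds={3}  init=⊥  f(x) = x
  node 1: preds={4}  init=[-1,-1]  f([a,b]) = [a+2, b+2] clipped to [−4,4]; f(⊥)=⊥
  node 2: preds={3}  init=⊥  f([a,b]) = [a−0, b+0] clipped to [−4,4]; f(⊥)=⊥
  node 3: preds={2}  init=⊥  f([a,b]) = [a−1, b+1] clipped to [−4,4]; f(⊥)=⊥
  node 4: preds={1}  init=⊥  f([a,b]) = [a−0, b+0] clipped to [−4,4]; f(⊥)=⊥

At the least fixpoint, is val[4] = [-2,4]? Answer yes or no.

no

Iteration log — 12 steps:
  step 1. node 0  ⊔preds=⊥  new=⊥  stable
  step 2. node 1  ⊔preds=⊥  new=[-1,-1]  stable
  step 3. node 2  ⊔preds=⊥  new=⊥  stable
  step 4. node 3  ⊔preds=⊥  new=⊥  stable
  step 5. node 4  ⊔preds=[-1,-1]  new=[-1,-1]  old=⊥  +wl: 1
  step 6. node 1  ⊔preds=[-1,-1]  new=[-1,1]  old=[-1,-1]  +wl: 4
  step 7. node 4  ⊔preds=[-1,1]  new=[-1,1]  old=[-1,-1]  +wl: 1
  step 8. node 1  ⊔preds=[-1,1]  new=[-1,3]  old=[-1,1]  +wl: 4
  step 9. node 4  ⊔preds=[-1,3]  new=[-1,3]  old=[-1,1]  +wl: 1
  step 10. node 1  ⊔preds=[-1,3]  new=[-1,4]  old=[-1,3]  +wl: 4
  step 11. node 4  ⊔preds=[-1,4]  new=[-1,4]  old=[-1,3]  +wl: 1
  step 12. node 1  ⊔preds=[-1,4]  new=[-1,4]  stable

Least fixpoint reached:
  node 0: ⊥
  node 1: [-1,4]
  node 2: ⊥
  node 3: ⊥
  node 4: [-1,4]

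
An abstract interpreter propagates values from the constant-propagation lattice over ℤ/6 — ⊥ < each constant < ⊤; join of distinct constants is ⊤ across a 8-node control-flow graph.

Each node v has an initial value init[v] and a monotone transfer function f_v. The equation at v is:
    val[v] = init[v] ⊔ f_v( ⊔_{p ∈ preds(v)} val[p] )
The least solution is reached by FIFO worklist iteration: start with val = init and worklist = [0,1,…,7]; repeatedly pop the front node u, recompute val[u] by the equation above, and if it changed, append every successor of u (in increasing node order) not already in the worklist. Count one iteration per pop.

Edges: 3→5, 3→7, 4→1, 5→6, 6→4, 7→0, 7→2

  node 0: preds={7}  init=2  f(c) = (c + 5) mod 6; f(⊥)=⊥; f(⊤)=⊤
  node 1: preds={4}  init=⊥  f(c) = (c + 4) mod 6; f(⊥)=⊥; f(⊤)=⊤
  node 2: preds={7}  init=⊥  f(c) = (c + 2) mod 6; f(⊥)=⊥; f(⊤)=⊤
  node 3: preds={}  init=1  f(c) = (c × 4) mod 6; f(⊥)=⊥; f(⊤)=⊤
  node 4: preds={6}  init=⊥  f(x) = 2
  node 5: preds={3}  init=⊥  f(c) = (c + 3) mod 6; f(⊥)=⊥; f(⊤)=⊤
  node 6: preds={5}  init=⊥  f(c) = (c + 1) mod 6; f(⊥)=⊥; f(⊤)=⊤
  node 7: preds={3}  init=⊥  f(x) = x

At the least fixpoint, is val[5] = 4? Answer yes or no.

yes

Worklist (12 pops):
  #1 pop 0: in=⊥ → 2 (no change)
  #2 pop 1: in=⊥ → ⊥ (no change)
  #3 pop 2: in=⊥ → ⊥ (no change)
  #4 pop 3: in=⊥ → 1 (no change)
  #5 pop 4: in=⊥ → 2 (was ⊥); enqueue [1]
  #6 pop 5: in=1 → 4 (was ⊥); enqueue []
  #7 pop 6: in=4 → 5 (was ⊥); enqueue [4]
  #8 pop 7: in=1 → 1 (was ⊥); enqueue [0,2]
  #9 pop 1: in=2 → 0 (was ⊥); enqueue []
  #10 pop 4: in=5 → 2 (no change)
  #11 pop 0: in=1 → ⊤ (was 2); enqueue []
  #12 pop 2: in=1 → 3 (was ⊥); enqueue []

Fixpoint:
  val[0] = ⊤
  val[1] = 0
  val[2] = 3
  val[3] = 1
  val[4] = 2
  val[5] = 4
  val[6] = 5
  val[7] = 1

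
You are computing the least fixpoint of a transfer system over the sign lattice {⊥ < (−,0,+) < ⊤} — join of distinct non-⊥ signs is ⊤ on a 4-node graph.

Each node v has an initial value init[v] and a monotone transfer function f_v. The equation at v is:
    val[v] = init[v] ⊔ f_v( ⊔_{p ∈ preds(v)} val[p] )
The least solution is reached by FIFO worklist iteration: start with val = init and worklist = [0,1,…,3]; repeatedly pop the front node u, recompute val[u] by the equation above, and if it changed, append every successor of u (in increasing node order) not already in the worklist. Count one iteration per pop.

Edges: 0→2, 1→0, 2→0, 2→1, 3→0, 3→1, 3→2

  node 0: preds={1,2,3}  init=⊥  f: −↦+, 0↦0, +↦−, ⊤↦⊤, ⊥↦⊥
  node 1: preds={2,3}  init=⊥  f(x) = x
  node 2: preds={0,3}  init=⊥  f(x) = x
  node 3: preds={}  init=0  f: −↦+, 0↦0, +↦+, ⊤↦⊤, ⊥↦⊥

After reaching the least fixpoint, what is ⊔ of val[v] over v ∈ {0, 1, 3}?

Iteration log — 6 steps:
  step 1. node 0  ⊔preds=0  new=0  old=⊥  +wl: 
  step 2. node 1  ⊔preds=0  new=0  old=⊥  +wl: 0
  step 3. node 2  ⊔preds=0  new=0  old=⊥  +wl: 1
  step 4. node 3  ⊔preds=⊥  new=0  stable
  step 5. node 0  ⊔preds=0  new=0  stable
  step 6. node 1  ⊔preds=0  new=0  stable

Least fixpoint reached:
  node 0: 0
  node 1: 0
  node 2: 0
  node 3: 0

0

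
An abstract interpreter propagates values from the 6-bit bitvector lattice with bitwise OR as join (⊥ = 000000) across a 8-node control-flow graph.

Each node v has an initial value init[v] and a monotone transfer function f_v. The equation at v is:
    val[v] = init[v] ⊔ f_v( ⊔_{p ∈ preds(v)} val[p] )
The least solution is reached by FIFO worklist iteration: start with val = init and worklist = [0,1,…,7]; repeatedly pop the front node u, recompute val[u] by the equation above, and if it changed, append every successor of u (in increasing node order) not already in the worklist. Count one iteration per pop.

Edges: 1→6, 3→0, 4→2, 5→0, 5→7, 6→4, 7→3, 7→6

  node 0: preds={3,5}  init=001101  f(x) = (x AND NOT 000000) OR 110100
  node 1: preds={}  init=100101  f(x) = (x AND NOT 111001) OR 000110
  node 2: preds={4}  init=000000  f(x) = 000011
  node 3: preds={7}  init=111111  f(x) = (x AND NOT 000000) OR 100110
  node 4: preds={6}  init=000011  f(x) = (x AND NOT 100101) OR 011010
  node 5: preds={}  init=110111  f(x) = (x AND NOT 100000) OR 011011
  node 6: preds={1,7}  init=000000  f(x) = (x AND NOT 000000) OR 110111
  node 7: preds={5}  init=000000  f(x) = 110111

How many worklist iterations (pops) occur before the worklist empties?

13

Trace (13 dequeues):
  [1] u=0 | in 111111 | out 111111 | prev 001101 | push {}
  [2] u=1 | in 000000 | out 100111 | prev 100101 | push {}
  [3] u=2 | in 000011 | out 000011 | prev 000000 | push {}
  [4] u=3 | in 000000 | out 111111 | ==
  [5] u=4 | in 000000 | out 011011 | prev 000011 | push {2}
  [6] u=5 | in 000000 | out 111111 | prev 110111 | push {0}
  [7] u=6 | in 100111 | out 110111 | prev 000000 | push {4}
  [8] u=7 | in 111111 | out 110111 | prev 000000 | push {3,6}
  [9] u=2 | in 011011 | out 000011 | ==
  [10] u=0 | in 111111 | out 111111 | ==
  [11] u=4 | in 110111 | out 011011 | ==
  [12] u=3 | in 110111 | out 111111 | ==
  [13] u=6 | in 110111 | out 110111 | ==

Converged values:
  [0] 111111
  [1] 100111
  [2] 000011
  [3] 111111
  [4] 011011
  [5] 111111
  [6] 110111
  [7] 110111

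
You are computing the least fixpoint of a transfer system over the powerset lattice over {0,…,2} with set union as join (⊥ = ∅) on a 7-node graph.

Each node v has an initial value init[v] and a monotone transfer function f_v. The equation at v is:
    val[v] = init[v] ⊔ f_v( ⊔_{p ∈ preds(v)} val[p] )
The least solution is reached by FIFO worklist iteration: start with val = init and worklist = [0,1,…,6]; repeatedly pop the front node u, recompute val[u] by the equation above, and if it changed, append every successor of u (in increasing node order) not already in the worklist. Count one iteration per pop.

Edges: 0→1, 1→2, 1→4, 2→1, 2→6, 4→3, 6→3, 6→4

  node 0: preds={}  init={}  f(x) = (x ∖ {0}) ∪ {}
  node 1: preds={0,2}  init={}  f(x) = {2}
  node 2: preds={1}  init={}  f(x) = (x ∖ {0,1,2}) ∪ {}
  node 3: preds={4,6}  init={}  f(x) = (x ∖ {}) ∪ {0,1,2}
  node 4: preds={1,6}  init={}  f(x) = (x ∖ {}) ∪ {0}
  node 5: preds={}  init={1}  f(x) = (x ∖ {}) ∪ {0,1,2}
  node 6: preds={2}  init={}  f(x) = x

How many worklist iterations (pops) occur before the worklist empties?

Iteration log — 8 steps:
  step 1. node 0  ⊔preds={}  new={}  stable
  step 2. node 1  ⊔preds={}  new={2}  old={}  +wl: 
  step 3. node 2  ⊔preds={2}  new={}  stable
  step 4. node 3  ⊔preds={}  new={0,1,2}  old={}  +wl: 
  step 5. node 4  ⊔preds={2}  new={0,2}  old={}  +wl: 3
  step 6. node 5  ⊔preds={}  new={0,1,2}  old={1}  +wl: 
  step 7. node 6  ⊔preds={}  new={}  stable
  step 8. node 3  ⊔preds={0,2}  new={0,1,2}  stable

Least fixpoint reached:
  node 0: {}
  node 1: {2}
  node 2: {}
  node 3: {0,1,2}
  node 4: {0,2}
  node 5: {0,1,2}
  node 6: {}

8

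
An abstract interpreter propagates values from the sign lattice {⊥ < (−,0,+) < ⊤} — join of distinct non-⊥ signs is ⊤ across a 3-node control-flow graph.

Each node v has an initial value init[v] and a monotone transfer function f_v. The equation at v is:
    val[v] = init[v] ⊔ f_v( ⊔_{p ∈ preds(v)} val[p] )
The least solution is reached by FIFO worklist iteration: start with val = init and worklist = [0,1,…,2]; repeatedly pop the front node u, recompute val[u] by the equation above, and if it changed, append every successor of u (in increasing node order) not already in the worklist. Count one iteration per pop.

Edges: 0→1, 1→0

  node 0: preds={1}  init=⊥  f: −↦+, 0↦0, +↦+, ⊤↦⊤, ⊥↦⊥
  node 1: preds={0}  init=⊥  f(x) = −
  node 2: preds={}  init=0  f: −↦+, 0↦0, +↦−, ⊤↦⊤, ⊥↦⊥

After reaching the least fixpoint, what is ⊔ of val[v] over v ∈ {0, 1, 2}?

Worklist (5 pops):
  #1 pop 0: in=⊥ → ⊥ (no change)
  #2 pop 1: in=⊥ → − (was ⊥); enqueue [0]
  #3 pop 2: in=⊥ → 0 (no change)
  #4 pop 0: in=− → + (was ⊥); enqueue [1]
  #5 pop 1: in=+ → − (no change)

Fixpoint:
  val[0] = +
  val[1] = −
  val[2] = 0

⊤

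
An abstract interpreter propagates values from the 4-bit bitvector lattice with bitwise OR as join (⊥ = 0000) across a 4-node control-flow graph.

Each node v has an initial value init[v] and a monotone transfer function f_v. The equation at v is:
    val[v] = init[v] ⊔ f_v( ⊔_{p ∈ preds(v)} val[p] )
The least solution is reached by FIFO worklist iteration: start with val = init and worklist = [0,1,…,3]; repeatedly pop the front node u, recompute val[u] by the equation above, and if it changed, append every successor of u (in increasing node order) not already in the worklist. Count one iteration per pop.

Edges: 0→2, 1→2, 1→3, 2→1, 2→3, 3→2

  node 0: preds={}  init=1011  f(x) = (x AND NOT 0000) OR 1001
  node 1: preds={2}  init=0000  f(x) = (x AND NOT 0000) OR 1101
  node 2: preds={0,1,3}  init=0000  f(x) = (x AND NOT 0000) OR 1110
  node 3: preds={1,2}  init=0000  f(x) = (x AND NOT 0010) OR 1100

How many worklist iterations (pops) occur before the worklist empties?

Iteration log — 7 steps:
  step 1. node 0  ⊔preds=0000  new=1011  stable
  step 2. node 1  ⊔preds=0000  new=1101  old=0000  +wl: 
  step 3. node 2  ⊔preds=1111  new=1111  old=0000  +wl: 1
  step 4. node 3  ⊔preds=1111  new=1101  old=0000  +wl: 2
  step 5. node 1  ⊔preds=1111  new=1111  old=1101  +wl: 3
  step 6. node 2  ⊔preds=1111  new=1111  stable
  step 7. node 3  ⊔preds=1111  new=1101  stable

Least fixpoint reached:
  node 0: 1011
  node 1: 1111
  node 2: 1111
  node 3: 1101

7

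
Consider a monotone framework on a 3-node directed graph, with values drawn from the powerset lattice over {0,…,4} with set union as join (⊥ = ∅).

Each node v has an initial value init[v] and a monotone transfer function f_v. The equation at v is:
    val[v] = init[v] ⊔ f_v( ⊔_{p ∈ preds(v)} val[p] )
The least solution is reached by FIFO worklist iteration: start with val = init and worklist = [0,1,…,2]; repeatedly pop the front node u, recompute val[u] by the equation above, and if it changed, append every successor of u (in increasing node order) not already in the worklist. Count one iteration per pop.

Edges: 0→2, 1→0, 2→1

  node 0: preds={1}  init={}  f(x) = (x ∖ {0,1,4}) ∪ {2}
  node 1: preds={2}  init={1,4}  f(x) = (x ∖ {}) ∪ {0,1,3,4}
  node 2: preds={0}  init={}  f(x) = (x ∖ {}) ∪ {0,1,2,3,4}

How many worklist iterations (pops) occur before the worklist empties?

Trace (7 dequeues):
  [1] u=0 | in {1,4} | out {2} | prev {} | push {}
  [2] u=1 | in {} | out {0,1,3,4} | prev {1,4} | push {0}
  [3] u=2 | in {2} | out {0,1,2,3,4} | prev {} | push {1}
  [4] u=0 | in {0,1,3,4} | out {2,3} | prev {2} | push {2}
  [5] u=1 | in {0,1,2,3,4} | out {0,1,2,3,4} | prev {0,1,3,4} | push {0}
  [6] u=2 | in {2,3} | out {0,1,2,3,4} | ==
  [7] u=0 | in {0,1,2,3,4} | out {2,3} | ==

Converged values:
  [0] {2,3}
  [1] {0,1,2,3,4}
  [2] {0,1,2,3,4}

7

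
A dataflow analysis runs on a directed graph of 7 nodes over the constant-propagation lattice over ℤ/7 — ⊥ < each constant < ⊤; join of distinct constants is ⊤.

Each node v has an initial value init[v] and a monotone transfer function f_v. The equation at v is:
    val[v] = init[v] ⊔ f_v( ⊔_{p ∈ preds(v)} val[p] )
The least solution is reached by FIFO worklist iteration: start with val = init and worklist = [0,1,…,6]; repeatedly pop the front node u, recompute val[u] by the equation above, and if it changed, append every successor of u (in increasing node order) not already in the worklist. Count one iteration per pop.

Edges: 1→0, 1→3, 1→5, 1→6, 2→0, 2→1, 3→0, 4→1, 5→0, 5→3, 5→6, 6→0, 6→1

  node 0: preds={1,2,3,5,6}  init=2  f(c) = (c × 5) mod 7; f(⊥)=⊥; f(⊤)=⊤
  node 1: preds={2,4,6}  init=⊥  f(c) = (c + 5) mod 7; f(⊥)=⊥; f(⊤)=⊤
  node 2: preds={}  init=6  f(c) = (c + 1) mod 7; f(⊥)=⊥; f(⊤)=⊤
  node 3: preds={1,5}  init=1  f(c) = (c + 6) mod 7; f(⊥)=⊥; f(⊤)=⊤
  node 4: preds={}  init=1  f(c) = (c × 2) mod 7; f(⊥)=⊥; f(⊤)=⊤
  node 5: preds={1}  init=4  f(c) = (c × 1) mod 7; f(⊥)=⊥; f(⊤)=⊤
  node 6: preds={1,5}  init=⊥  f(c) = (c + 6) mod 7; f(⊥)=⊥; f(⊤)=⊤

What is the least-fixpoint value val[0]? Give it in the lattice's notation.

⊤

Iteration log — 10 steps:
  step 1. node 0  ⊔preds=⊤  new=⊤  old=2  +wl: 
  step 2. node 1  ⊔preds=⊤  new=⊤  old=⊥  +wl: 0
  step 3. node 2  ⊔preds=⊥  new=6  stable
  step 4. node 3  ⊔preds=⊤  new=⊤  old=1  +wl: 
  step 5. node 4  ⊔preds=⊥  new=1  stable
  step 6. node 5  ⊔preds=⊤  new=⊤  old=4  +wl: 3
  step 7. node 6  ⊔preds=⊤  new=⊤  old=⊥  +wl: 1
  step 8. node 0  ⊔preds=⊤  new=⊤  stable
  step 9. node 3  ⊔preds=⊤  new=⊤  stable
  step 10. node 1  ⊔preds=⊤  new=⊤  stable

Least fixpoint reached:
  node 0: ⊤
  node 1: ⊤
  node 2: 6
  node 3: ⊤
  node 4: 1
  node 5: ⊤
  node 6: ⊤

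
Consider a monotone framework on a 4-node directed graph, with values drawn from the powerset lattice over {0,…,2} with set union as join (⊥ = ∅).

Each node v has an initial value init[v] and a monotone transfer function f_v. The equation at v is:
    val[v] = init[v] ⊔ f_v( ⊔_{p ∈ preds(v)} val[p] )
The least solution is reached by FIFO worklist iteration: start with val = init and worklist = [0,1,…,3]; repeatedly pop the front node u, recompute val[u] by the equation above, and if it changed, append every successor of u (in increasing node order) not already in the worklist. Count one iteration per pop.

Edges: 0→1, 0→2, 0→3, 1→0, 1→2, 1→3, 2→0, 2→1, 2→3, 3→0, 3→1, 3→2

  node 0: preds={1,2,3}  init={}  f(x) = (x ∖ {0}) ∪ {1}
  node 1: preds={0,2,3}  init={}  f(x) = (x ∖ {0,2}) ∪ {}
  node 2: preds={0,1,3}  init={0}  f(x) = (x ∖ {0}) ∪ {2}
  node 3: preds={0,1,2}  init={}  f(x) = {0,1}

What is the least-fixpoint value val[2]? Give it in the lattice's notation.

Worklist (8 pops):
  #1 pop 0: in={0} → {1} (was {}); enqueue []
  #2 pop 1: in={0,1} → {1} (was {}); enqueue [0]
  #3 pop 2: in={1} → {0,1,2} (was {0}); enqueue [1]
  #4 pop 3: in={0,1,2} → {0,1} (was {}); enqueue [2]
  #5 pop 0: in={0,1,2} → {1,2} (was {1}); enqueue [3]
  #6 pop 1: in={0,1,2} → {1} (no change)
  #7 pop 2: in={0,1,2} → {0,1,2} (no change)
  #8 pop 3: in={0,1,2} → {0,1} (no change)

Fixpoint:
  val[0] = {1,2}
  val[1] = {1}
  val[2] = {0,1,2}
  val[3] = {0,1}

{0,1,2}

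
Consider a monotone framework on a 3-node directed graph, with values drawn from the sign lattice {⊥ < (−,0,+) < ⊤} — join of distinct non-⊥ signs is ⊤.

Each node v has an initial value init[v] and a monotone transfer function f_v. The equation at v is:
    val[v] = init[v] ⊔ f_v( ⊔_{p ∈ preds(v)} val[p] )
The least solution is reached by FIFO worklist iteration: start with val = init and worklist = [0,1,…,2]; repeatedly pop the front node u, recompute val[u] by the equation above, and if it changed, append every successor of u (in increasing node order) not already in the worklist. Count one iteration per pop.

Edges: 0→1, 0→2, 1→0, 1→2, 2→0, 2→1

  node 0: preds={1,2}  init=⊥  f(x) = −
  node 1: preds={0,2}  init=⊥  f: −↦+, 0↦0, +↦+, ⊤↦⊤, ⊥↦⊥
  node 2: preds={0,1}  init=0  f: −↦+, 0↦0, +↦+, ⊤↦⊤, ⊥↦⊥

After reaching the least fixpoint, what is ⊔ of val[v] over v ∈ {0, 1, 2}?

⊤

Worklist (5 pops):
  #1 pop 0: in=0 → − (was ⊥); enqueue []
  #2 pop 1: in=⊤ → ⊤ (was ⊥); enqueue [0]
  #3 pop 2: in=⊤ → ⊤ (was 0); enqueue [1]
  #4 pop 0: in=⊤ → − (no change)
  #5 pop 1: in=⊤ → ⊤ (no change)

Fixpoint:
  val[0] = −
  val[1] = ⊤
  val[2] = ⊤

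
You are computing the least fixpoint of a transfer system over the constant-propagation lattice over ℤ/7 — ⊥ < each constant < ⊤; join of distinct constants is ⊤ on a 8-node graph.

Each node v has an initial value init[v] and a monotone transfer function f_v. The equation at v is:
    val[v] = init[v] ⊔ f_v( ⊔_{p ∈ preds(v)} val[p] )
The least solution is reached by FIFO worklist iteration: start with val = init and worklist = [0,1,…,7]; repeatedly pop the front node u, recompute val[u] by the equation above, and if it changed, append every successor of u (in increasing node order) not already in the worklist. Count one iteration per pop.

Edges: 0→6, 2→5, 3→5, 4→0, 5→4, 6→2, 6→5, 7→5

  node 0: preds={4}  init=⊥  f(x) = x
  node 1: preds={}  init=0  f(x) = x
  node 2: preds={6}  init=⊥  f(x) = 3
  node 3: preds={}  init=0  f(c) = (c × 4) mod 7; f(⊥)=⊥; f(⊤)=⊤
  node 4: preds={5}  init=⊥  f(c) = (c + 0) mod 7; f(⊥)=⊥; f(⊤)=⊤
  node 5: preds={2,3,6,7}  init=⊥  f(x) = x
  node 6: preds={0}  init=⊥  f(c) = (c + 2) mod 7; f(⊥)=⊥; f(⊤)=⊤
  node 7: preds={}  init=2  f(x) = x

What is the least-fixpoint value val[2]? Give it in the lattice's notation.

3

Iteration log — 13 steps:
  step 1. node 0  ⊔preds=⊥  new=⊥  stable
  step 2. node 1  ⊔preds=⊥  new=0  stable
  step 3. node 2  ⊔preds=⊥  new=3  old=⊥  +wl: 
  step 4. node 3  ⊔preds=⊥  new=0  stable
  step 5. node 4  ⊔preds=⊥  new=⊥  stable
  step 6. node 5  ⊔preds=⊤  new=⊤  old=⊥  +wl: 4
  step 7. node 6  ⊔preds=⊥  new=⊥  stable
  step 8. node 7  ⊔preds=⊥  new=2  stable
  step 9. node 4  ⊔preds=⊤  new=⊤  old=⊥  +wl: 0
  step 10. node 0  ⊔preds=⊤  new=⊤  old=⊥  +wl: 6
  step 11. node 6  ⊔preds=⊤  new=⊤  old=⊥  +wl: 2,5
  step 12. node 2  ⊔preds=⊤  new=3  stable
  step 13. node 5  ⊔preds=⊤  new=⊤  stable

Least fixpoint reached:
  node 0: ⊤
  node 1: 0
  node 2: 3
  node 3: 0
  node 4: ⊤
  node 5: ⊤
  node 6: ⊤
  node 7: 2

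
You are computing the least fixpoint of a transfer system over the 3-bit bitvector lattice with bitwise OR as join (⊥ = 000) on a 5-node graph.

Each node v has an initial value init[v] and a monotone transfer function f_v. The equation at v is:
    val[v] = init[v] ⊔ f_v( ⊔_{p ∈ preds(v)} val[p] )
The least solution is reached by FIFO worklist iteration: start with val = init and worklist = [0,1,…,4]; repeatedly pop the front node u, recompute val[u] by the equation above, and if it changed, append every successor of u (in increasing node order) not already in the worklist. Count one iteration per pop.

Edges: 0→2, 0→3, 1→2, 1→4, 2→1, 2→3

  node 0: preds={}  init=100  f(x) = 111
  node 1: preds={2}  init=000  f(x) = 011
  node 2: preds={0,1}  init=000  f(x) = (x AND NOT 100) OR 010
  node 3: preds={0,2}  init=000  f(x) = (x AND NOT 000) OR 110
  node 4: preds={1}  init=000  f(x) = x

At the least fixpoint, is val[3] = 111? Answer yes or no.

yes

Iteration log — 6 steps:
  step 1. node 0  ⊔preds=000  new=111  old=100  +wl: 
  step 2. node 1  ⊔preds=000  new=011  old=000  +wl: 
  step 3. node 2  ⊔preds=111  new=011  old=000  +wl: 1
  step 4. node 3  ⊔preds=111  new=111  old=000  +wl: 
  step 5. node 4  ⊔preds=011  new=011  old=000  +wl: 
  step 6. node 1  ⊔preds=011  new=011  stable

Least fixpoint reached:
  node 0: 111
  node 1: 011
  node 2: 011
  node 3: 111
  node 4: 011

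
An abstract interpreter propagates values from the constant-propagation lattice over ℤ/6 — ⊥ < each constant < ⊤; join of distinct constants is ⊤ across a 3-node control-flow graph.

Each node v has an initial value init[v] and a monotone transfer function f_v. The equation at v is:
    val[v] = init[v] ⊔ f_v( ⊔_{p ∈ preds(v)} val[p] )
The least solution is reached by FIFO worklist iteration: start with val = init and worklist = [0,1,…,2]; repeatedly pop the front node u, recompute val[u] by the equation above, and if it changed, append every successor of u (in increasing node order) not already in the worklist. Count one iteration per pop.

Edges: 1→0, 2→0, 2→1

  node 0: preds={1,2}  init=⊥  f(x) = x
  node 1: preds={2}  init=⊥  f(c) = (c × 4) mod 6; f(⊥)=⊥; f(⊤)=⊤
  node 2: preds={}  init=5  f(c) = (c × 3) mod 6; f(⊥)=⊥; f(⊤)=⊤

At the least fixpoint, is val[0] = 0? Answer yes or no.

no

Trace (4 dequeues):
  [1] u=0 | in 5 | out 5 | prev ⊥ | push {}
  [2] u=1 | in 5 | out 2 | prev ⊥ | push {0}
  [3] u=2 | in ⊥ | out 5 | ==
  [4] u=0 | in ⊤ | out ⊤ | prev 5 | push {}

Converged values:
  [0] ⊤
  [1] 2
  [2] 5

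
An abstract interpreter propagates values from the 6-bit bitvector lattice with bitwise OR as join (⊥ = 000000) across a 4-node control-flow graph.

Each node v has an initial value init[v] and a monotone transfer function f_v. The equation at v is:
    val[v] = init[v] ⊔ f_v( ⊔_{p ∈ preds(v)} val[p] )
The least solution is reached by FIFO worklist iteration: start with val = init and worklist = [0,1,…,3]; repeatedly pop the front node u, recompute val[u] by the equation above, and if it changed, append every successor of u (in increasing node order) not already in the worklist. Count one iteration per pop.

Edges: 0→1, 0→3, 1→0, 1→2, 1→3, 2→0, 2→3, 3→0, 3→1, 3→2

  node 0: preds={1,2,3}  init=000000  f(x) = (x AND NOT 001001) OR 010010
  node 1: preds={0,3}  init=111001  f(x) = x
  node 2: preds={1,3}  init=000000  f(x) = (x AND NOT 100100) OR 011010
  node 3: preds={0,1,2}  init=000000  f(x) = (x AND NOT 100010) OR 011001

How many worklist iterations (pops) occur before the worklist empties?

7

Iteration log — 7 steps:
  step 1. node 0  ⊔preds=111001  new=110010  old=000000  +wl: 
  step 2. node 1  ⊔preds=110010  new=111011  old=111001  +wl: 0
  step 3. node 2  ⊔preds=111011  new=011011  old=000000  +wl: 
  step 4. node 3  ⊔preds=111011  new=011001  old=000000  +wl: 1,2
  step 5. node 0  ⊔preds=111011  new=110010  stable
  step 6. node 1  ⊔preds=111011  new=111011  stable
  step 7. node 2  ⊔preds=111011  new=011011  stable

Least fixpoint reached:
  node 0: 110010
  node 1: 111011
  node 2: 011011
  node 3: 011001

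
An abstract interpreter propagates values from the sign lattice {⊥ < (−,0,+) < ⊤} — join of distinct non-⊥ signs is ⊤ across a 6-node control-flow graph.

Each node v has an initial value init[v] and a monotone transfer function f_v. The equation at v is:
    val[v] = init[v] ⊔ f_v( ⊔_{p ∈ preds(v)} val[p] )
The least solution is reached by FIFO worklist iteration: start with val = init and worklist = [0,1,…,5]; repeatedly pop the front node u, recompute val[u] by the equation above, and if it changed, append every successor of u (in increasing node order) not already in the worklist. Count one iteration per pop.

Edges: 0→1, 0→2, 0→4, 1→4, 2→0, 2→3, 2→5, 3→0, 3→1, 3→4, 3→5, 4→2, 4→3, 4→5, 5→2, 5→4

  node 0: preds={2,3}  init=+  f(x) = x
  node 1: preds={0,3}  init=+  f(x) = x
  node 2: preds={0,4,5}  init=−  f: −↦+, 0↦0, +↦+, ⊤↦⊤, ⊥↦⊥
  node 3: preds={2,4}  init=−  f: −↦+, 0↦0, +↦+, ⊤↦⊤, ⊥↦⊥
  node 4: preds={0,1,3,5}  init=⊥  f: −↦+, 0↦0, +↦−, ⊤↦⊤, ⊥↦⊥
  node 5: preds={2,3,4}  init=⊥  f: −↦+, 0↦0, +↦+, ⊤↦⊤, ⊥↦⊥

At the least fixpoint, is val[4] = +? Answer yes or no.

no

Trace (11 dequeues):
  [1] u=0 | in − | out ⊤ | prev + | push {}
  [2] u=1 | in ⊤ | out ⊤ | prev + | push {}
  [3] u=2 | in ⊤ | out ⊤ | prev − | push {0}
  [4] u=3 | in ⊤ | out ⊤ | prev − | push {1}
  [5] u=4 | in ⊤ | out ⊤ | prev ⊥ | push {2,3}
  [6] u=5 | in ⊤ | out ⊤ | prev ⊥ | push {4}
  [7] u=0 | in ⊤ | out ⊤ | ==
  [8] u=1 | in ⊤ | out ⊤ | ==
  [9] u=2 | in ⊤ | out ⊤ | ==
  [10] u=3 | in ⊤ | out ⊤ | ==
  [11] u=4 | in ⊤ | out ⊤ | ==

Converged values:
  [0] ⊤
  [1] ⊤
  [2] ⊤
  [3] ⊤
  [4] ⊤
  [5] ⊤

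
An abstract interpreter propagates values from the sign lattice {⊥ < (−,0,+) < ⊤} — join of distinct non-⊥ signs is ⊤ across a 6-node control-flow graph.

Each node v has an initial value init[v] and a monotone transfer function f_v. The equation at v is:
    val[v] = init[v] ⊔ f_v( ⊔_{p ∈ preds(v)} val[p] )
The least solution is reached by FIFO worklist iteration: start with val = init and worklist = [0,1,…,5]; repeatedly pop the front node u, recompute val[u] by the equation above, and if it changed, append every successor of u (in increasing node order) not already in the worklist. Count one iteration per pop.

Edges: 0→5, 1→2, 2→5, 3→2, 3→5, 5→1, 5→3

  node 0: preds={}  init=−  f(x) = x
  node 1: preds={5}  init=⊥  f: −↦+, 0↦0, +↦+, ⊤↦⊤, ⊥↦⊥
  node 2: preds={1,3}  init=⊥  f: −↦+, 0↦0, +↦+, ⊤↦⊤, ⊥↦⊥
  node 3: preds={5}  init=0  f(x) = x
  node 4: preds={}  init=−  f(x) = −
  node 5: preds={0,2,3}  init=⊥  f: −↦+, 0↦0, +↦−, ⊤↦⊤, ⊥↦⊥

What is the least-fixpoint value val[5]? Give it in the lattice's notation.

Iteration log — 10 steps:
  step 1. node 0  ⊔preds=⊥  new=−  stable
  step 2. node 1  ⊔preds=⊥  new=⊥  stable
  step 3. node 2  ⊔preds=0  new=0  old=⊥  +wl: 
  step 4. node 3  ⊔preds=⊥  new=0  stable
  step 5. node 4  ⊔preds=⊥  new=−  stable
  step 6. node 5  ⊔preds=⊤  new=⊤  old=⊥  +wl: 1,3
  step 7. node 1  ⊔preds=⊤  new=⊤  old=⊥  +wl: 2
  step 8. node 3  ⊔preds=⊤  new=⊤  old=0  +wl: 5
  step 9. node 2  ⊔preds=⊤  new=⊤  old=0  +wl: 
  step 10. node 5  ⊔preds=⊤  new=⊤  stable

Least fixpoint reached:
  node 0: −
  node 1: ⊤
  node 2: ⊤
  node 3: ⊤
  node 4: −
  node 5: ⊤

⊤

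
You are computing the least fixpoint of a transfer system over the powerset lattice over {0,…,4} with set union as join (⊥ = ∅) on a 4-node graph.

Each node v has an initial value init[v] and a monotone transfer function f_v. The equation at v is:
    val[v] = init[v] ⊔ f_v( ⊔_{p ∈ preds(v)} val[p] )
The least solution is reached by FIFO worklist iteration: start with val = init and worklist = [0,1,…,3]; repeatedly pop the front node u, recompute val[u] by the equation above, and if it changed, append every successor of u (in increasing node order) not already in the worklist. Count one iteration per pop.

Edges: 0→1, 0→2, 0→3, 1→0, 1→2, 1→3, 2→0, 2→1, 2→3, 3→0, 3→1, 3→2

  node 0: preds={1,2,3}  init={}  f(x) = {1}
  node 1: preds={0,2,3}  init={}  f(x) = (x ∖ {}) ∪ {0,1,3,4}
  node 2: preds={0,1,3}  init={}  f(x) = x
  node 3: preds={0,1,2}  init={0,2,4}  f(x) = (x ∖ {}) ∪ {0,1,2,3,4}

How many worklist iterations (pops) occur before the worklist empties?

7

Iteration log — 7 steps:
  step 1. node 0  ⊔preds={0,2,4}  new={1}  old={}  +wl: 
  step 2. node 1  ⊔preds={0,1,2,4}  new={0,1,2,3,4}  old={}  +wl: 0
  step 3. node 2  ⊔preds={0,1,2,3,4}  new={0,1,2,3,4}  old={}  +wl: 1
  step 4. node 3  ⊔preds={0,1,2,3,4}  new={0,1,2,3,4}  old={0,2,4}  +wl: 2
  step 5. node 0  ⊔preds={0,1,2,3,4}  new={1}  stable
  step 6. node 1  ⊔preds={0,1,2,3,4}  new={0,1,2,3,4}  stable
  step 7. node 2  ⊔preds={0,1,2,3,4}  new={0,1,2,3,4}  stable

Least fixpoint reached:
  node 0: {1}
  node 1: {0,1,2,3,4}
  node 2: {0,1,2,3,4}
  node 3: {0,1,2,3,4}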